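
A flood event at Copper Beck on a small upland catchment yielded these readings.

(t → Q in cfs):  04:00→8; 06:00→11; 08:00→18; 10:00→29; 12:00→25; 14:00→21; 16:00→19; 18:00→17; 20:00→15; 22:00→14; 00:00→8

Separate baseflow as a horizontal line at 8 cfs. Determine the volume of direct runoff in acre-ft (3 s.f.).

V ≈ 16.0 acre-ft

Direct-runoff ordinates (Q − Q_b): 0.0, 3.0, 10.0, 21.0, 17.0, 13.0, 11.0, 9.0, 7.0, 6.0, 0.0 cfs.
ΣQ_DR = 97.00 cfs.
With Δt = 2 h = 7200 s, V = ΣQ_DR · Δt = 97.00 × 7200 = 6.98 × 10^5 ft³ = 16.0 acre-ft.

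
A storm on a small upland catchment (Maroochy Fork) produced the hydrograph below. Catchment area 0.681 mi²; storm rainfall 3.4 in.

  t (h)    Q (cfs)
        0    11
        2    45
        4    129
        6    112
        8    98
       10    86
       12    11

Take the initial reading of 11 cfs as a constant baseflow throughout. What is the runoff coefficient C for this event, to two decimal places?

ΣQ_DR = 415.0 cfs; V = ΣQ_DR·Δt = 2.988 × 10^6 ft³.
Runoff depth d = V / A = 1.889 in.
C = d / P = 1.889 / 3.4 = 0.56.

C ≈ 0.56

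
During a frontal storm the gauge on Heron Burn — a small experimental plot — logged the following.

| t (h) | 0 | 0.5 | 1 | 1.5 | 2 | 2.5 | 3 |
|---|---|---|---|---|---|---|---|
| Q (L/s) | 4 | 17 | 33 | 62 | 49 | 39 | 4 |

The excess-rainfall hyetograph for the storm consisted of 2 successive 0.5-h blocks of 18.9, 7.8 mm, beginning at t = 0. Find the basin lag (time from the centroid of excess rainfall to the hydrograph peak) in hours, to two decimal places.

Centroid of excess rainfall: t_c = Σ P_i·t̄_i / ΣP_i = 0.3961 h (block centres at 0.25, 0.75 h).
Hydrograph peak occurs at t = 1.5 h, so basin lag t_L = 1.5 − 0.3961 = 1.10 h.

t_L ≈ 1.10 h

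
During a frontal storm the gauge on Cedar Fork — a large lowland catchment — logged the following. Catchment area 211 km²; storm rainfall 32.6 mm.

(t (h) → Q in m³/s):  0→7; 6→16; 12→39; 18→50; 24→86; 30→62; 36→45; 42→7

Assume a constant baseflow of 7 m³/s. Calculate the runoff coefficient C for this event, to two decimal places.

C ≈ 0.80

ΣQ_DR = 256.0 m³/s; V = ΣQ_DR·Δt = 5.530 × 10^6 m³.
Runoff depth d = V / A = 26.21 mm.
C = d / P = 26.21 / 32.6 = 0.80.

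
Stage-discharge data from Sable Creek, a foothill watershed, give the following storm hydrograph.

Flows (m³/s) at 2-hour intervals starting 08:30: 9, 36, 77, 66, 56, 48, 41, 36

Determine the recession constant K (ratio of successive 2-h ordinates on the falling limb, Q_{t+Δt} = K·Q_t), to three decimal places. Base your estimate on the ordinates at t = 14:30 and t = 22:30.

K ≈ 0.859

Using the recession-limb readings at t = 14:30 and t = 22:30: Q falls from 66 to 36 m³/s over 4 intervals.
K = (Q₂/Q₁)^(1/4) = (36/66)^(1/4) = 0.859.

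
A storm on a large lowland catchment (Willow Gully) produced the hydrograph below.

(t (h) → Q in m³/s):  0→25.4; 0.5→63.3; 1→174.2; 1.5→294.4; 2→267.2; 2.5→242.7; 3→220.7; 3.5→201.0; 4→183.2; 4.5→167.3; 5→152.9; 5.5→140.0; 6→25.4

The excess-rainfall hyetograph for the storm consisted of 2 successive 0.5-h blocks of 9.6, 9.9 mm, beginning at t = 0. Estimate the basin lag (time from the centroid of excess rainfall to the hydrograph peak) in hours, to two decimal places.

Centroid of excess rainfall: t_c = Σ P_i·t̄_i / ΣP_i = 0.5038 h (block centres at 0.25, 0.75 h).
Hydrograph peak occurs at t = 1.5 h, so basin lag t_L = 1.5 − 0.5038 = 1.00 h.

t_L ≈ 1.00 h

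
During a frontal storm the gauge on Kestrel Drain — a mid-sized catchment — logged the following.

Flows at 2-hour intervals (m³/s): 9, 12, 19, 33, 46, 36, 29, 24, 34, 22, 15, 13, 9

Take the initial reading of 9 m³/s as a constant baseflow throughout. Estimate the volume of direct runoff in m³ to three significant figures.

V ≈ 1.32 × 10^6 m³

Direct-runoff ordinates (Q − Q_b): 0.0, 3.0, 10.0, 24.0, 37.0, 27.0, 20.0, 15.0, 25.0, 13.0, 6.0, 4.0, 0.0 m³/s.
ΣQ_DR = 184.0 m³/s.
With Δt = 2 h = 7200 s, V = ΣQ_DR · Δt = 184.0 × 7200 = 1.32 × 10^6 m³.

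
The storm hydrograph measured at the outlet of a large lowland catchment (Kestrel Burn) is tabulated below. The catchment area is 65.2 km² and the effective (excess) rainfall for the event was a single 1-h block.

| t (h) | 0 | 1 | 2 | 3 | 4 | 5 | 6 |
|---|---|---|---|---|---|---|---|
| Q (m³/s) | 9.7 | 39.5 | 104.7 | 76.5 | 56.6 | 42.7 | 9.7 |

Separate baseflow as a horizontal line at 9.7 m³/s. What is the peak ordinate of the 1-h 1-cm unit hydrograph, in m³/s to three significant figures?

Direct runoff: 0.0, 29.8, 95.0, 66.8, 46.9, 33.0, 0.0 m³/s; ΣQ_DR = 271.5 m³/s, peak = 95.0 m³/s.
Runoff depth d = ΣQ_DR·Δt / A = 271.5 × 3600 / (65.2 km²) = 14.99 mm.
The 1-cm UH is the DRH scaled by (10 mm)/d, so U_p = 95.0 × 10/14.99 = 63.4 m³/s.

U_p ≈ 63.4 m³/s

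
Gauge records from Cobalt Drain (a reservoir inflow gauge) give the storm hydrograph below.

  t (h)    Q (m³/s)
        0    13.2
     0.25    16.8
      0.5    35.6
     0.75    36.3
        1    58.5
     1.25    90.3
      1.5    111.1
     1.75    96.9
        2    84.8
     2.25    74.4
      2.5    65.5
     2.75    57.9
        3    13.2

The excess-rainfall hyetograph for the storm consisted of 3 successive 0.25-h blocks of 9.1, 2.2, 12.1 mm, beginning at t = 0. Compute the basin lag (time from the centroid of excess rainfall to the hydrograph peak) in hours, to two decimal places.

Centroid of excess rainfall: t_c = Σ P_i·t̄_i / ΣP_i = 0.4071 h (block centres at 0.125, 0.375, 0.625 h).
Hydrograph peak occurs at t = 1.5 h, so basin lag t_L = 1.5 − 0.4071 = 1.09 h.

t_L ≈ 1.09 h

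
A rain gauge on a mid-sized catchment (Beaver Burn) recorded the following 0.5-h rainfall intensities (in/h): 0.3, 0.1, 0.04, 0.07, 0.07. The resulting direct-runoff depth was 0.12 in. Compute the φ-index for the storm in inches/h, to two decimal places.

Only the 2 blocks with intensity above φ contribute runoff: 0.3, 0.1 in/h.
Σ(I−φ)·Δt = d  ⇒  (0.3+0.1 − 2φ)·0.5 = 0.12
φ = (0.4000 − 0.12/0.5) / 2 = 0.08 in/h.

φ ≈ 0.08 in/h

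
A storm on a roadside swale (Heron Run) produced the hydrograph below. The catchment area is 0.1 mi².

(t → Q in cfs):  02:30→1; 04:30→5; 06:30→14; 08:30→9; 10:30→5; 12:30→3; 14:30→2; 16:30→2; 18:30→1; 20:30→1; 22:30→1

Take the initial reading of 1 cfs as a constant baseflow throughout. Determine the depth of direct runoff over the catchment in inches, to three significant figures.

d ≈ 1.02 in

Direct runoff: 0.0, 4.0, 13.0, 8.0, 4.0, 2.0, 1.0, 1.0, 0.0, 0.0, 0.0 cfs; ΣQ_DR = 33.00 cfs.
V = ΣQ_DR · Δt = 33.00 × 7200 s = 2.376 × 10^5 ft³.
Over A = 0.1 mi², depth = V / A = 1.02 in.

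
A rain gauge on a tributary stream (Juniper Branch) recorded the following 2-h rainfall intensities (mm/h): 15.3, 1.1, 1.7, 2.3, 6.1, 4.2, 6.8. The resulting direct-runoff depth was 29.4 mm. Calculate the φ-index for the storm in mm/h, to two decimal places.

φ ≈ 4.50 mm/h

Only the 3 blocks with intensity above φ contribute runoff: 15.3, 6.1, 6.8 mm/h.
Σ(I−φ)·Δt = d  ⇒  (15.3+6.1+6.8 − 3φ)·2 = 29.4
φ = (28.20 − 29.4/2) / 3 = 4.50 mm/h.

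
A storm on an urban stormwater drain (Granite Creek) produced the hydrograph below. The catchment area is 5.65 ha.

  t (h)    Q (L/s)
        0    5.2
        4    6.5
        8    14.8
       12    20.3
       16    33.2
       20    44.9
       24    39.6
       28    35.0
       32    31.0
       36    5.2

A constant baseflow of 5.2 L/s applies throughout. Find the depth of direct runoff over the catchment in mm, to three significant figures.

Direct runoff: 0.0, 1.3, 9.6, 15.1, 28.0, 39.7, 34.4, 29.8, 25.8, 0.0 L/s; ΣQ_DR = 183.7 L/s.
V = ΣQ_DR · Δt = 183.7 × 14400 s = 2.645 × 10^6 L.
Over A = 5.65 ha, depth = V / A = 46.8 mm.

d ≈ 46.8 mm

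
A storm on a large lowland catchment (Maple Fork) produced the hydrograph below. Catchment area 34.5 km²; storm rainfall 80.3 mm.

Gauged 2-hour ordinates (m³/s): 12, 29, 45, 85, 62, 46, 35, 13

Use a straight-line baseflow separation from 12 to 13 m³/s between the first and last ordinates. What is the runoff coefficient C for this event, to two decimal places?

C ≈ 0.59

ΣQ_DR = 227.0 m³/s; V = ΣQ_DR·Δt = 1.634 × 10^6 m³.
Runoff depth d = V / A = 47.37 mm.
C = d / P = 47.37 / 80.3 = 0.59.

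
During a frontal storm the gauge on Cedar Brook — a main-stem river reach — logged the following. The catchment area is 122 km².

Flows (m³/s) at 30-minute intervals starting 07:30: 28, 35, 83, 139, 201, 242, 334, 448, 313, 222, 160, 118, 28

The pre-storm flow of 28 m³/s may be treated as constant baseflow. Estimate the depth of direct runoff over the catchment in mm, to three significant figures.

d ≈ 29.3 mm

Direct runoff: 0.0, 7.0, 55.0, 111.0, 173.0, 214.0, 306.0, 420.0, 285.0, 194.0, 132.0, 90.0, 0.0 m³/s; ΣQ_DR = 1987 m³/s.
V = ΣQ_DR · Δt = 1987 × 1800 s = 3.577 × 10^6 m³.
Over A = 122 km², depth = V / A = 29.3 mm.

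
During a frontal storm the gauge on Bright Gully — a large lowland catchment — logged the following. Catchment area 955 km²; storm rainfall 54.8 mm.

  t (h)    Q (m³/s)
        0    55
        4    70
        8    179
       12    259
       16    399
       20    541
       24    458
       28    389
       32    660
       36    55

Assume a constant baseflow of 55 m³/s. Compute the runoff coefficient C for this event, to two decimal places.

C ≈ 0.69

ΣQ_DR = 2515 m³/s; V = ΣQ_DR·Δt = 3.622 × 10^7 m³.
Runoff depth d = V / A = 37.92 mm.
C = d / P = 37.92 / 54.8 = 0.69.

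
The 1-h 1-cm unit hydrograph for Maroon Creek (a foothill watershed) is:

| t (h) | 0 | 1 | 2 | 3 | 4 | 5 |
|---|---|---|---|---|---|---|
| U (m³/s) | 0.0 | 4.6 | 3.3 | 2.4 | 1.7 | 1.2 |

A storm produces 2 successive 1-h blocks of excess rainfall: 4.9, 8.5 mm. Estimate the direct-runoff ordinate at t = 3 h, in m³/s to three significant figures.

By discrete convolution, Q_j = Σ (P_i / 10 mm) · U_{j−i}.
At t = 3 h (j=3): Q = (4.9/10)·2.4 + (8.5/10)·3.3 = 3.98 m³/s.

Q ≈ 3.98 m³/s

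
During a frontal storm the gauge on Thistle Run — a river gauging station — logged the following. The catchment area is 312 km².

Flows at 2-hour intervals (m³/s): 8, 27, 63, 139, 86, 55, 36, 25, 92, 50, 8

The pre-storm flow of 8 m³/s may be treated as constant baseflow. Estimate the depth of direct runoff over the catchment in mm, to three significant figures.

d ≈ 11.6 mm

Direct runoff: 0.0, 19.0, 55.0, 131.0, 78.0, 47.0, 28.0, 17.0, 84.0, 42.0, 0.0 m³/s; ΣQ_DR = 501.0 m³/s.
V = ΣQ_DR · Δt = 501.0 × 7200 s = 3.607 × 10^6 m³.
Over A = 312 km², depth = V / A = 11.6 mm.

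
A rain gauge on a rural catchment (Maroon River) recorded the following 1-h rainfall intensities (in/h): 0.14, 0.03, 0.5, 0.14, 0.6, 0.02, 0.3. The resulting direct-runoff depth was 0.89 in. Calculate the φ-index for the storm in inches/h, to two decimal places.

Only the 3 blocks with intensity above φ contribute runoff: 0.5, 0.6, 0.3 in/h.
Σ(I−φ)·Δt = d  ⇒  (0.5+0.6+0.3 − 3φ)·1 = 0.89
φ = (1.400 − 0.89/1) / 3 = 0.17 in/h.

φ ≈ 0.17 in/h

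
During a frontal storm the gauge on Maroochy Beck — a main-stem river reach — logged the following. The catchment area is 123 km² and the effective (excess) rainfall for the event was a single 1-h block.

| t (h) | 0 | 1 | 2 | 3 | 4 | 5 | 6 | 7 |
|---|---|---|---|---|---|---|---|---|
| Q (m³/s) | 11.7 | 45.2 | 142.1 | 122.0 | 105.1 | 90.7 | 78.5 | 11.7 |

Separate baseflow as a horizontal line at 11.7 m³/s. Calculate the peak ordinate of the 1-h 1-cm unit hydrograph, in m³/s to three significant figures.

U_p ≈ 86.8 m³/s

Direct runoff: 0.0, 33.5, 130.4, 110.3, 93.4, 79.0, 66.8, 0.0 m³/s; ΣQ_DR = 513.4 m³/s, peak = 130.4 m³/s.
Runoff depth d = ΣQ_DR·Δt / A = 513.4 × 3600 / (123 km²) = 15.03 mm.
The 1-cm UH is the DRH scaled by (10 mm)/d, so U_p = 130.4 × 10/15.03 = 86.8 m³/s.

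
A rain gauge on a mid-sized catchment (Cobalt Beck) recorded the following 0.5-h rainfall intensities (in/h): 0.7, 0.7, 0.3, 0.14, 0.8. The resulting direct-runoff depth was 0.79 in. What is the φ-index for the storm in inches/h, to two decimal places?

φ ≈ 0.23 in/h

Only the 4 blocks with intensity above φ contribute runoff: 0.7, 0.7, 0.3, 0.8 in/h.
Σ(I−φ)·Δt = d  ⇒  (0.7+0.7+0.3+0.8 − 4φ)·0.5 = 0.79
φ = (2.500 − 0.79/0.5) / 4 = 0.23 in/h.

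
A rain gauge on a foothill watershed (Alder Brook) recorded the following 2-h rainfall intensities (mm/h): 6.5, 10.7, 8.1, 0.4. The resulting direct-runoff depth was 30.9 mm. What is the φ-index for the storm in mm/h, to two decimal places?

Only the 3 blocks with intensity above φ contribute runoff: 6.5, 10.7, 8.1 mm/h.
Σ(I−φ)·Δt = d  ⇒  (6.5+10.7+8.1 − 3φ)·2 = 30.9
φ = (25.30 − 30.9/2) / 3 = 3.28 mm/h.

φ ≈ 3.28 mm/h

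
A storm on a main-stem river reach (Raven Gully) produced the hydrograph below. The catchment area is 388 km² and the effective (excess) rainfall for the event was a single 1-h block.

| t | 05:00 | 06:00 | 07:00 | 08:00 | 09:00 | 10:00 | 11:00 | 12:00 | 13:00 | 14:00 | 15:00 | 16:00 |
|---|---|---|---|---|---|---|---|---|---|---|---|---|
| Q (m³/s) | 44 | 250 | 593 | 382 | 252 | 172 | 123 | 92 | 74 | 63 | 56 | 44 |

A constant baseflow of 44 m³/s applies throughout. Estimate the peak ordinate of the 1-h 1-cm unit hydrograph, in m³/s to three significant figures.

U_p ≈ 366 m³/s

Direct runoff: 0.0, 206.0, 549.0, 338.0, 208.0, 128.0, 79.0, 48.0, 30.0, 19.0, 12.0, 0.0 m³/s; ΣQ_DR = 1617 m³/s, peak = 549.0 m³/s.
Runoff depth d = ΣQ_DR·Δt / A = 1617 × 3600 / (388 km²) = 15.00 mm.
The 1-cm UH is the DRH scaled by (10 mm)/d, so U_p = 549.0 × 10/15.00 = 366 m³/s.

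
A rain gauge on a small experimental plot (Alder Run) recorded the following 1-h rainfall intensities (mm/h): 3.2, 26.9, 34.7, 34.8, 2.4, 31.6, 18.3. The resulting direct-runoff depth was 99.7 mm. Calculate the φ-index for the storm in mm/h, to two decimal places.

φ ≈ 9.32 mm/h

Only the 5 blocks with intensity above φ contribute runoff: 26.9, 34.7, 34.8, 31.6, 18.3 mm/h.
Σ(I−φ)·Δt = d  ⇒  (26.9+34.7+34.8+31.6+18.3 − 5φ)·1 = 99.7
φ = (146.3 − 99.7/1) / 5 = 9.32 mm/h.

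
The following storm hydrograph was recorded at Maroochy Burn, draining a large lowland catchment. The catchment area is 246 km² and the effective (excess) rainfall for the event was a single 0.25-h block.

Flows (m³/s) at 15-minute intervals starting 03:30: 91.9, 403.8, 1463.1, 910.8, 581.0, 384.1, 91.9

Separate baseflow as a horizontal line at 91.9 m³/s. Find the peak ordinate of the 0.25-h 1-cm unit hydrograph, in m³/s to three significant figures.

U_p ≈ 1140 m³/s

Direct runoff: 0.0, 311.9, 1371.2, 818.9, 489.1, 292.2, 0.0 m³/s; ΣQ_DR = 3283 m³/s, peak = 1371.2 m³/s.
Runoff depth d = ΣQ_DR·Δt / A = 3283 × 900 / (246 km²) = 12.01 mm.
The 1-cm UH is the DRH scaled by (10 mm)/d, so U_p = 1371.2 × 10/12.01 = 1140 m³/s.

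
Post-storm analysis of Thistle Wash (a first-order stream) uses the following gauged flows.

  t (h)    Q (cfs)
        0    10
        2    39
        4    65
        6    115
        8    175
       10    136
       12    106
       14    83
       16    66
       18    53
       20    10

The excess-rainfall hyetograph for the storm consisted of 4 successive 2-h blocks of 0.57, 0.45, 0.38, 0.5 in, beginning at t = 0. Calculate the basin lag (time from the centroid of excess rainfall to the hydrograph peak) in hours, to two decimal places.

t_L ≈ 4.15 h

Centroid of excess rainfall: t_c = Σ P_i·t̄_i / ΣP_i = 3.8526 h (block centres at 1, 3, 5, 7 h).
Hydrograph peak occurs at t = 8 h, so basin lag t_L = 8 − 3.8526 = 4.15 h.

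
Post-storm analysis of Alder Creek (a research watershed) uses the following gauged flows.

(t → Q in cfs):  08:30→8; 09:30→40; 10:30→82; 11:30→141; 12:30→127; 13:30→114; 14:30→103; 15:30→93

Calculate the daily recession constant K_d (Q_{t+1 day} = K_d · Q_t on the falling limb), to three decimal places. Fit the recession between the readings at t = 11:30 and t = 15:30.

Between t = 11:30 and t = 15:30 the flow falls from 141 to 93 cfs over 4×1 h = 4 h.
Per-interval ratio K = (93/141)^(1/4) = 0.9012; K_d = K^(24/1) = 0.082.

K_d ≈ 0.082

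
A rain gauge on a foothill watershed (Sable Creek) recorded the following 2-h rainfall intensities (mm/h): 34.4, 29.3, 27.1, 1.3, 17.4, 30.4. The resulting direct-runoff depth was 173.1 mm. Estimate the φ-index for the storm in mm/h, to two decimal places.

φ ≈ 10.41 mm/h

Only the 5 blocks with intensity above φ contribute runoff: 34.4, 29.3, 27.1, 17.4, 30.4 mm/h.
Σ(I−φ)·Δt = d  ⇒  (34.4+29.3+27.1+17.4+30.4 − 5φ)·2 = 173.1
φ = (138.6 − 173.1/2) / 5 = 10.41 mm/h.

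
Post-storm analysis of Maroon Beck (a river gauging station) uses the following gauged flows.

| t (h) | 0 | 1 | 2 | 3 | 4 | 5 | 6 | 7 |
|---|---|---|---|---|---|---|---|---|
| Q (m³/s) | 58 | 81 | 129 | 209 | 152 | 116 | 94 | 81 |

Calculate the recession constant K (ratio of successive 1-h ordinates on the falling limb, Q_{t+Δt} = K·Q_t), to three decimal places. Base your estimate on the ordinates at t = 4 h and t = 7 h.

K ≈ 0.811

Using the recession-limb readings at t = 4 h and t = 7 h: Q falls from 152 to 81 m³/s over 3 intervals.
K = (Q₂/Q₁)^(1/3) = (81/152)^(1/3) = 0.811.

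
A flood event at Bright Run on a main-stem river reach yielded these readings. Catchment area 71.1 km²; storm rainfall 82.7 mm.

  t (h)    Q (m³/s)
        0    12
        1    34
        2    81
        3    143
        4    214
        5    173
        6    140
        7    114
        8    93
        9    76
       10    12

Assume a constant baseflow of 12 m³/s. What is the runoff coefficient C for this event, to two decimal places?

C ≈ 0.59

ΣQ_DR = 960.0 m³/s; V = ΣQ_DR·Δt = 3.456 × 10^6 m³.
Runoff depth d = V / A = 48.61 mm.
C = d / P = 48.61 / 82.7 = 0.59.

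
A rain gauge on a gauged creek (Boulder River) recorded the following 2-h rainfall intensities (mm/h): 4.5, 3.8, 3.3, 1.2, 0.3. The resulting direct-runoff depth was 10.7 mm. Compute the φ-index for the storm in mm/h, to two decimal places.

Only the 3 blocks with intensity above φ contribute runoff: 4.5, 3.8, 3.3 mm/h.
Σ(I−φ)·Δt = d  ⇒  (4.5+3.8+3.3 − 3φ)·2 = 10.7
φ = (11.60 − 10.7/2) / 3 = 2.08 mm/h.

φ ≈ 2.08 mm/h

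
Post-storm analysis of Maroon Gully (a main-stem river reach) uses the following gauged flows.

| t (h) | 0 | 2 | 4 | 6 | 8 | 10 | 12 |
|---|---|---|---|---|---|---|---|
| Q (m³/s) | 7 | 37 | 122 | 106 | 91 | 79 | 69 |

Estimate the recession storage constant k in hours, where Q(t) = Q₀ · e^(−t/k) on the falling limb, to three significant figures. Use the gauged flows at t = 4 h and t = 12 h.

On the falling limb, Q drops from 122 to 69 m³/s between t = 4 h and t = 12 h (Δt = 8 h).
k = −Δt / ln(Q₂/Q₁) = −8 / ln(69/122) = 14.0 h.

k ≈ 14.0 h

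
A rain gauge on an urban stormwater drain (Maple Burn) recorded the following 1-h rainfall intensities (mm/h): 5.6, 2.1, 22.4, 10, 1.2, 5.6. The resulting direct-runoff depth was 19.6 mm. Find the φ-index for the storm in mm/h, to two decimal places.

Only the 2 blocks with intensity above φ contribute runoff: 22.4, 10 mm/h.
Σ(I−φ)·Δt = d  ⇒  (22.4+10 − 2φ)·1 = 19.6
φ = (32.40 − 19.6/1) / 2 = 6.40 mm/h.

φ ≈ 6.40 mm/h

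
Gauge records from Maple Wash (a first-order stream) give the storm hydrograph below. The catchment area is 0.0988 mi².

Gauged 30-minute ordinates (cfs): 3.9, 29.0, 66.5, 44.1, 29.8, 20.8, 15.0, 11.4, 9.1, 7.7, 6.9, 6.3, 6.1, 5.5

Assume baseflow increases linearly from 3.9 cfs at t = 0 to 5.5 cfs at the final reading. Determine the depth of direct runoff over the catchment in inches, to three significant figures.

d ≈ 1.54 in

Direct runoff: 0.00, 24.98, 62.35, 39.83, 25.41, 16.28, 10.36, 6.64, 4.22, 2.69, 1.77, 1.05, 0.72, 0.00 cfs; ΣQ_DR = 196.3 cfs.
V = ΣQ_DR · Δt = 196.3 × 1800 s = 3.533 × 10^5 ft³.
Over A = 0.0988 mi², depth = V / A = 1.54 in.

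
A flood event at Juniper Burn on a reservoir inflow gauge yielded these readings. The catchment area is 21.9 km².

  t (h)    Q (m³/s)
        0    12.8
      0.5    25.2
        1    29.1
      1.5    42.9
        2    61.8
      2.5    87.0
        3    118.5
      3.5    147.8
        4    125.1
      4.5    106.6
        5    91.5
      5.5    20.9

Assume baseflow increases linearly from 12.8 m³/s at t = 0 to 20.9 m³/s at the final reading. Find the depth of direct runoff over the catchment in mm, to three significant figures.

Direct runoff: 0.00, 11.66, 14.83, 27.89, 46.05, 70.52, 101.28, 129.85, 106.41, 87.17, 71.34, 0.00 m³/s; ΣQ_DR = 667.0 m³/s.
V = ΣQ_DR · Δt = 667.0 × 1800 s = 1.201 × 10^6 m³.
Over A = 21.9 km², depth = V / A = 54.8 mm.

d ≈ 54.8 mm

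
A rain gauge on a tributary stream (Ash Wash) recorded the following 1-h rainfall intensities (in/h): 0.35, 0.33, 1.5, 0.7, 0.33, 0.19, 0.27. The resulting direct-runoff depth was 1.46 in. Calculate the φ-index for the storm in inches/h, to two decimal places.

φ ≈ 0.37 in/h

Only the 2 blocks with intensity above φ contribute runoff: 1.5, 0.7 in/h.
Σ(I−φ)·Δt = d  ⇒  (1.5+0.7 − 2φ)·1 = 1.46
φ = (2.200 − 1.46/1) / 2 = 0.37 in/h.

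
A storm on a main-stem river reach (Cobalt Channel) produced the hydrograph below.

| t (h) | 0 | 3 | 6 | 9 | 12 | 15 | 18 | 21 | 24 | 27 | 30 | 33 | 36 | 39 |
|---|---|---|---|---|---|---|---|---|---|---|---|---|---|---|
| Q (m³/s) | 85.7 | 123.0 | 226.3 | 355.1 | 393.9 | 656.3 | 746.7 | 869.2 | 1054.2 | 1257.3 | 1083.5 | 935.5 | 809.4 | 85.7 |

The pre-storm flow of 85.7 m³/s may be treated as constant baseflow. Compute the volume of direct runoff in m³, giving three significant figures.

Direct-runoff ordinates (Q − Q_b): 0.0, 37.3, 140.6, 269.4, 308.2, 570.6, 661.0, 783.5, 968.5, 1171.6, 997.8, 849.8, 723.7, 0.0 m³/s.
ΣQ_DR = 7482 m³/s.
With Δt = 3 h = 10800 s, V = ΣQ_DR · Δt = 7482 × 10800 = 8.08 × 10^7 m³.

V ≈ 8.08 × 10^7 m³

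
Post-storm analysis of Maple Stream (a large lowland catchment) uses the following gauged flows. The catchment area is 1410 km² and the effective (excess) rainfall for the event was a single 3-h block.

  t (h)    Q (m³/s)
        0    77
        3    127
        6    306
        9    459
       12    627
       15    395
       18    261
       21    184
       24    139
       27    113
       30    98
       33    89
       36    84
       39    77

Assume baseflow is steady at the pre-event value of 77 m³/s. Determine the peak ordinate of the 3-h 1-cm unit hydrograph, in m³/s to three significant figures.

U_p ≈ 367 m³/s

Direct runoff: 0.0, 50.0, 229.0, 382.0, 550.0, 318.0, 184.0, 107.0, 62.0, 36.0, 21.0, 12.0, 7.0, 0.0 m³/s; ΣQ_DR = 1958 m³/s, peak = 550.0 m³/s.
Runoff depth d = ΣQ_DR·Δt / A = 1958 × 10800 / (1410 km²) = 15.00 mm.
The 1-cm UH is the DRH scaled by (10 mm)/d, so U_p = 550.0 × 10/15.00 = 367 m³/s.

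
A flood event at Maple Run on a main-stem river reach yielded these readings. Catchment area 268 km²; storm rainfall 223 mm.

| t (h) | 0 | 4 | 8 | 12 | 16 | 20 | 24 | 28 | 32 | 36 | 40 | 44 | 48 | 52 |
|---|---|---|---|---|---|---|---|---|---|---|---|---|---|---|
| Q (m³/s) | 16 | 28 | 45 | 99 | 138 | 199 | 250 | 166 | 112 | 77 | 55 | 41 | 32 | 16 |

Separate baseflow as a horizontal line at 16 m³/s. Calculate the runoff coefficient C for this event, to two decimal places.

ΣQ_DR = 1050 m³/s; V = ΣQ_DR·Δt = 1.512 × 10^7 m³.
Runoff depth d = V / A = 56.42 mm.
C = d / P = 56.42 / 223 = 0.25.

C ≈ 0.25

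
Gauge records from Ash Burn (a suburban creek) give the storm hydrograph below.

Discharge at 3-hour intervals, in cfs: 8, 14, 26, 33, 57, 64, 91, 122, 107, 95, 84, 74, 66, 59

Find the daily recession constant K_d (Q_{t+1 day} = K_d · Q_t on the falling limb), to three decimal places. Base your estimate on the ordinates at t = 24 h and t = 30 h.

Between t = 24 h and t = 30 h the flow falls from 107 to 84 cfs over 2×3 h = 6 h.
Per-interval ratio K = (84/107)^(1/2) = 0.8860; K_d = K^(24/3) = 0.380.

K_d ≈ 0.380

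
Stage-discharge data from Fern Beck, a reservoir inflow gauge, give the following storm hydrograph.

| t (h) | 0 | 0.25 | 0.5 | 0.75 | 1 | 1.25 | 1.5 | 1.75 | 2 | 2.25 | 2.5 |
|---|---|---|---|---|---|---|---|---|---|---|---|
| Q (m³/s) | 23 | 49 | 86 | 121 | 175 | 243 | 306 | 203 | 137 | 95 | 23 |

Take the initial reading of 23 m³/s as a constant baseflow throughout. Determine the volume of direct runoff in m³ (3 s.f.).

V ≈ 1.09 × 10^6 m³

Direct-runoff ordinates (Q − Q_b): 0.0, 26.0, 63.0, 98.0, 152.0, 220.0, 283.0, 180.0, 114.0, 72.0, 0.0 m³/s.
ΣQ_DR = 1208 m³/s.
With Δt = 0.25 h = 900 s, V = ΣQ_DR · Δt = 1208 × 900 = 1.09 × 10^6 m³.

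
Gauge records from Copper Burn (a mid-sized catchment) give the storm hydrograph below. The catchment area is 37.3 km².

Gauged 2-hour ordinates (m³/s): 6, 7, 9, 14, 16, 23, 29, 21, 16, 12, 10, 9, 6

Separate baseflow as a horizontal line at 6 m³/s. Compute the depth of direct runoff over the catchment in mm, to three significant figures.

Direct runoff: 0.0, 1.0, 3.0, 8.0, 10.0, 17.0, 23.0, 15.0, 10.0, 6.0, 4.0, 3.0, 0.0 m³/s; ΣQ_DR = 100.0 m³/s.
V = ΣQ_DR · Δt = 100.0 × 7200 s = 7.200 × 10^5 m³.
Over A = 37.3 km², depth = V / A = 19.3 mm.

d ≈ 19.3 mm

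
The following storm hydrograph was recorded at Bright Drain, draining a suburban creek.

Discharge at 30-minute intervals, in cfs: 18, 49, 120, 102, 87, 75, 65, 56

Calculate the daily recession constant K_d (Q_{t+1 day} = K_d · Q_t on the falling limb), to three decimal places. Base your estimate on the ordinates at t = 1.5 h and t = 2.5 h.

Between t = 1.5 h and t = 2.5 h the flow falls from 102 to 75 cfs over 2×0.5 h = 1 h.
Per-interval ratio K = (75/102)^(1/2) = 0.8575; K_d = K^(24/0.5) = 0.001.

K_d ≈ 0.001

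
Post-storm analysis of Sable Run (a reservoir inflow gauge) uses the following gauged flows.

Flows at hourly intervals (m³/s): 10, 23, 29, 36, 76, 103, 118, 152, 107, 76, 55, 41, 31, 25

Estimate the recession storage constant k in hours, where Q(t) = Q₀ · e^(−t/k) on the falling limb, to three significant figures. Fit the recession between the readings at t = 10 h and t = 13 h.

k ≈ 3.80 h

On the falling limb, Q drops from 55 to 25 m³/s between t = 10 h and t = 13 h (Δt = 3 h).
k = −Δt / ln(Q₂/Q₁) = −3 / ln(25/55) = 3.80 h.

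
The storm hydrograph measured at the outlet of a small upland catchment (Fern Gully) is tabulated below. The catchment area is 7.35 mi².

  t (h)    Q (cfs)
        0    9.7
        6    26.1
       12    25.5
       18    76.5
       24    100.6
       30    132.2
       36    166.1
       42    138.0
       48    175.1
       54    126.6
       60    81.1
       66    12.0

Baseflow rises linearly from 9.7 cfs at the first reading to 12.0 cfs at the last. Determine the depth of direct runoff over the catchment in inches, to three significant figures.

d ≈ 1.19 in

Direct runoff: 0.00, 16.19, 15.38, 66.17, 90.06, 121.45, 155.15, 126.84, 163.73, 115.02, 69.31, 0.00 cfs; ΣQ_DR = 939.3 cfs.
V = ΣQ_DR · Δt = 939.3 × 21600 s = 2.029 × 10^7 ft³.
Over A = 7.35 mi², depth = V / A = 1.19 in.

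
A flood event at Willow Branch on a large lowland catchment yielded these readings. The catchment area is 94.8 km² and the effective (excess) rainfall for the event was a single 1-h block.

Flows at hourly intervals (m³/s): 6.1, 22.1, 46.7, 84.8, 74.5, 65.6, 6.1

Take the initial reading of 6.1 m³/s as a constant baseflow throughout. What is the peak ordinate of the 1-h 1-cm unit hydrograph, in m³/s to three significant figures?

U_p ≈ 78.7 m³/s

Direct runoff: 0.0, 16.0, 40.6, 78.7, 68.4, 59.5, 0.0 m³/s; ΣQ_DR = 263.2 m³/s, peak = 78.7 m³/s.
Runoff depth d = ΣQ_DR·Δt / A = 263.2 × 3600 / (94.8 km²) = 9.995 mm.
The 1-cm UH is the DRH scaled by (10 mm)/d, so U_p = 78.7 × 10/9.995 = 78.7 m³/s.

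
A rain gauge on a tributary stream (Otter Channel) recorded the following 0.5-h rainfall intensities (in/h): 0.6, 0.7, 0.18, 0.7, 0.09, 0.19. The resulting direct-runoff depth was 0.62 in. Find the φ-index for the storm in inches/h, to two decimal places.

Only the 3 blocks with intensity above φ contribute runoff: 0.6, 0.7, 0.7 in/h.
Σ(I−φ)·Δt = d  ⇒  (0.6+0.7+0.7 − 3φ)·0.5 = 0.62
φ = (2.000 − 0.62/0.5) / 3 = 0.25 in/h.

φ ≈ 0.25 in/h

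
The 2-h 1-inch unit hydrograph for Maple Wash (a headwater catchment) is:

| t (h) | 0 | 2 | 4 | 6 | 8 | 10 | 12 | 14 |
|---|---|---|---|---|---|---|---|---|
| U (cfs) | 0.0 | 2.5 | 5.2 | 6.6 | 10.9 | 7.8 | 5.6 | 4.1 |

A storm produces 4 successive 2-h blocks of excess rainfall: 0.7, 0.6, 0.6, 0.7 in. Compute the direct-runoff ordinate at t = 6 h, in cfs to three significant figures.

Q ≈ 9.24 cfs

By discrete convolution, Q_j = Σ (P_i / 1 in) · U_{j−i}.
At t = 6 h (j=3): Q = (0.7/1)·6.6 + (0.6/1)·5.2 + (0.6/1)·2.5 + (0.7/1)·0.0 = 9.24 cfs.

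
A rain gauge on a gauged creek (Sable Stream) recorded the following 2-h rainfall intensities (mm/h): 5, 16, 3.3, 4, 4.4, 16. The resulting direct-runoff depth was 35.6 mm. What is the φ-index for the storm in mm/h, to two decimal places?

φ ≈ 7.10 mm/h

Only the 2 blocks with intensity above φ contribute runoff: 16, 16 mm/h.
Σ(I−φ)·Δt = d  ⇒  (16+16 − 2φ)·2 = 35.6
φ = (32.00 − 35.6/2) / 2 = 7.10 mm/h.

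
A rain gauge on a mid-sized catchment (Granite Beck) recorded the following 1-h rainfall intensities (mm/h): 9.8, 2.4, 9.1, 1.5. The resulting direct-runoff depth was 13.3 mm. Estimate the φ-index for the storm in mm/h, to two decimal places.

φ ≈ 2.80 mm/h

Only the 2 blocks with intensity above φ contribute runoff: 9.8, 9.1 mm/h.
Σ(I−φ)·Δt = d  ⇒  (9.8+9.1 − 2φ)·1 = 13.3
φ = (18.90 − 13.3/1) / 2 = 2.80 mm/h.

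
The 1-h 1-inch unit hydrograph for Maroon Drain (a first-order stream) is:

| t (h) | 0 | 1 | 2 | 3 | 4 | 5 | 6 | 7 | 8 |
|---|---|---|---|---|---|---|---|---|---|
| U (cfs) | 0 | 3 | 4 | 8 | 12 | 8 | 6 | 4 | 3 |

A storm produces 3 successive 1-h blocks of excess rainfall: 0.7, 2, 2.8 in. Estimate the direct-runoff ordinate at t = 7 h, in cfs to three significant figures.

By discrete convolution, Q_j = Σ (P_i / 1 in) · U_{j−i}.
At t = 7 h (j=7): Q = (0.7/1)·4 + (2/1)·6 + (2.8/1)·8 = 37.2 cfs.

Q ≈ 37.2 cfs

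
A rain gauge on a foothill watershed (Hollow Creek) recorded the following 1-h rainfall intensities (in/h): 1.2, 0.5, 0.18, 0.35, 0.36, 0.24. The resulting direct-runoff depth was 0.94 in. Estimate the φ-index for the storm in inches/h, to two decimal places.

Only the 2 blocks with intensity above φ contribute runoff: 1.2, 0.5 in/h.
Σ(I−φ)·Δt = d  ⇒  (1.2+0.5 − 2φ)·1 = 0.94
φ = (1.700 − 0.94/1) / 2 = 0.38 in/h.

φ ≈ 0.38 in/h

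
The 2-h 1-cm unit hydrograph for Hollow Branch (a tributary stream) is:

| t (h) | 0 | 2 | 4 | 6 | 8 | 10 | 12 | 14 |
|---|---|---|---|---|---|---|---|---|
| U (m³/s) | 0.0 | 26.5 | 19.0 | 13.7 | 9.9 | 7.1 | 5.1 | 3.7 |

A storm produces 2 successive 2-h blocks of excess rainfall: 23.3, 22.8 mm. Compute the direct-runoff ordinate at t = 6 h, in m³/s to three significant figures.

By discrete convolution, Q_j = Σ (P_i / 10 mm) · U_{j−i}.
At t = 6 h (j=3): Q = (23.3/10)·13.7 + (22.8/10)·19.0 = 75.2 m³/s.

Q ≈ 75.2 m³/s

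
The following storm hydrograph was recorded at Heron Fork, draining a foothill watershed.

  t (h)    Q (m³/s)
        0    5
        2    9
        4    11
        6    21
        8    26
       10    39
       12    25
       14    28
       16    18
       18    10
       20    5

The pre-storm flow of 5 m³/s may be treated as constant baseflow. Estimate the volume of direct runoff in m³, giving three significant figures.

Direct-runoff ordinates (Q − Q_b): 0.0, 4.0, 6.0, 16.0, 21.0, 34.0, 20.0, 23.0, 13.0, 5.0, 0.0 m³/s.
ΣQ_DR = 142.0 m³/s.
With Δt = 2 h = 7200 s, V = ΣQ_DR · Δt = 142.0 × 7200 = 1.02 × 10^6 m³.

V ≈ 1.02 × 10^6 m³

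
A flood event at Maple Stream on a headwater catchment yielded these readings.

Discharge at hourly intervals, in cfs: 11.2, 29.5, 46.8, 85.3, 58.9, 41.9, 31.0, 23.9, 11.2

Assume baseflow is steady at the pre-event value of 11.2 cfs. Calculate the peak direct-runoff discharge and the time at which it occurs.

Subtracting baseflow gives direct-runoff ordinates: 0.0, 18.3, 35.6, 74.1, 47.7, 30.7, 19.8, 12.7, 0.0 cfs.
The maximum is 74.1 cfs, occurring at the reading for t = 3 h.

Q_p = 74.1 cfs at t = 3 h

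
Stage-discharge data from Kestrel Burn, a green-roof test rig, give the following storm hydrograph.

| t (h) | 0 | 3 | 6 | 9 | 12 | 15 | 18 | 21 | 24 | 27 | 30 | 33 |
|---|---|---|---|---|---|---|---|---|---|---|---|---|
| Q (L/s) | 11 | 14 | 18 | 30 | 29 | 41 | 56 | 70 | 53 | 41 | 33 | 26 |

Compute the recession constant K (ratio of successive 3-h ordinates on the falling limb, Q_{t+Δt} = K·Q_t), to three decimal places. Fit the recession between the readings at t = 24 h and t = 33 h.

K ≈ 0.789

Using the recession-limb readings at t = 24 h and t = 33 h: Q falls from 53 to 26 L/s over 3 intervals.
K = (Q₂/Q₁)^(1/3) = (26/53)^(1/3) = 0.789.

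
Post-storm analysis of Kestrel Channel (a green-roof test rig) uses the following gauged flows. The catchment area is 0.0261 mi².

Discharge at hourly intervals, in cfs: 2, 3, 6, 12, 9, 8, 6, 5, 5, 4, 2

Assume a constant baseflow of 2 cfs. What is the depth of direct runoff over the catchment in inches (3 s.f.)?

Direct runoff: 0.0, 1.0, 4.0, 10.0, 7.0, 6.0, 4.0, 3.0, 3.0, 2.0, 0.0 cfs; ΣQ_DR = 40.00 cfs.
V = ΣQ_DR · Δt = 40.00 × 3600 s = 1.440 × 10^5 ft³.
Over A = 0.0261 mi², depth = V / A = 2.37 in.

d ≈ 2.37 in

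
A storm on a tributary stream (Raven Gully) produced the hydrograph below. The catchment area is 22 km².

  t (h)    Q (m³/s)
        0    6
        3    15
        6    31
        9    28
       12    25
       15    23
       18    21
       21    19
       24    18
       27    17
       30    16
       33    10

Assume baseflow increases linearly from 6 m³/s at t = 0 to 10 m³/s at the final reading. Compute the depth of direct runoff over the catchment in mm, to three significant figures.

d ≈ 65.3 mm

Direct runoff: 0.00, 8.64, 24.27, 20.91, 17.55, 15.18, 12.82, 10.45, 9.09, 7.73, 6.36, 0.00 m³/s; ΣQ_DR = 133.0 m³/s.
V = ΣQ_DR · Δt = 133.0 × 10800 s = 1.436 × 10^6 m³.
Over A = 22 km², depth = V / A = 65.3 mm.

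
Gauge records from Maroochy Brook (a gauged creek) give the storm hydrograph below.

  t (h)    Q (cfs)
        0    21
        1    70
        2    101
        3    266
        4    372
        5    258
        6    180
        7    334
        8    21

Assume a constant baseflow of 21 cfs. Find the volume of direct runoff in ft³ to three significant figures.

Direct-runoff ordinates (Q − Q_b): 0.0, 49.0, 80.0, 245.0, 351.0, 237.0, 159.0, 313.0, 0.0 cfs.
ΣQ_DR = 1434 cfs.
With Δt = 1 h = 3600 s, V = ΣQ_DR · Δt = 1434 × 3600 = 5.16 × 10^6 ft³.

V ≈ 5.16 × 10^6 ft³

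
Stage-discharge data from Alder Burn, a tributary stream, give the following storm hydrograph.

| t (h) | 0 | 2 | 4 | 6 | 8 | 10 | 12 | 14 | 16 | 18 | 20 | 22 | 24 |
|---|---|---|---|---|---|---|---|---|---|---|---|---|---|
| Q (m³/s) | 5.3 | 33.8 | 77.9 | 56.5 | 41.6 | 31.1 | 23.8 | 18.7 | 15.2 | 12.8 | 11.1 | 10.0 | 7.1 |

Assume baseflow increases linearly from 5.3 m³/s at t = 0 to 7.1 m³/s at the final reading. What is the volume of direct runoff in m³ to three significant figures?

Direct-runoff ordinates (Q − Q_b): 0.00, 28.35, 72.30, 50.75, 35.70, 25.05, 17.60, 12.35, 8.70, 6.15, 4.30, 3.05, 0.00 m³/s.
ΣQ_DR = 264.3 m³/s.
With Δt = 2 h = 7200 s, V = ΣQ_DR · Δt = 264.3 × 7200 = 1.90 × 10^6 m³.

V ≈ 1.90 × 10^6 m³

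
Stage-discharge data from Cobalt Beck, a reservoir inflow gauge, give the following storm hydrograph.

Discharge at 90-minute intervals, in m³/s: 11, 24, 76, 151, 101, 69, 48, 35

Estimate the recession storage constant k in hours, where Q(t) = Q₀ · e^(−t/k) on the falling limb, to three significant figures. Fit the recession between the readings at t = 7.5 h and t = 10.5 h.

k ≈ 4.42 h

On the falling limb, Q drops from 69 to 35 m³/s between t = 7.5 h and t = 10.5 h (Δt = 3 h).
k = −Δt / ln(Q₂/Q₁) = −3 / ln(35/69) = 4.42 h.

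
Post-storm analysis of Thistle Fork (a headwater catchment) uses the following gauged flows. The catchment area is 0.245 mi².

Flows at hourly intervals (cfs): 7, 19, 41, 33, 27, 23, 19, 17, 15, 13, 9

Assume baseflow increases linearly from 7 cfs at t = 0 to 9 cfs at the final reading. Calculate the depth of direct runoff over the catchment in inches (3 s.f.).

d ≈ 0.854 in

Direct runoff: 0.00, 11.80, 33.60, 25.40, 19.20, 15.00, 10.80, 8.60, 6.40, 4.20, 0.00 cfs; ΣQ_DR = 135.0 cfs.
V = ΣQ_DR · Δt = 135.0 × 3600 s = 4.860 × 10^5 ft³.
Over A = 0.245 mi², depth = V / A = 0.854 in.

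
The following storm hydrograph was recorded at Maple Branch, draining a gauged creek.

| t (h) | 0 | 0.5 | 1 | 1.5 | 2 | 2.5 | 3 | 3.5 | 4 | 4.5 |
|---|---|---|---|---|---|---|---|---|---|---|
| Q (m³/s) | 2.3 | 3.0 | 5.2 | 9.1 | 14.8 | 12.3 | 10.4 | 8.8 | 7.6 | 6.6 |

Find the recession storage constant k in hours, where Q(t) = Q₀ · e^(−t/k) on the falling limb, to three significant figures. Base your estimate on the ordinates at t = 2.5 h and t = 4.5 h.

On the falling limb, Q drops from 12.3 to 6.6 m³/s between t = 2.5 h and t = 4.5 h (Δt = 2 h).
k = −Δt / ln(Q₂/Q₁) = −2 / ln(6.6/12.3) = 3.21 h.

k ≈ 3.21 h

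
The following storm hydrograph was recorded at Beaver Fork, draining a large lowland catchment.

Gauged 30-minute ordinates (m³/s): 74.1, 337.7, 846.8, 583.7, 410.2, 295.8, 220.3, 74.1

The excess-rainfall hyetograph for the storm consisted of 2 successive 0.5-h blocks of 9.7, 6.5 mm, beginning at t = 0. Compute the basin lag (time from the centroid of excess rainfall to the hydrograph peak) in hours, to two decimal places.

t_L ≈ 0.55 h

Centroid of excess rainfall: t_c = Σ P_i·t̄_i / ΣP_i = 0.4506 h (block centres at 0.25, 0.75 h).
Hydrograph peak occurs at t = 1 h, so basin lag t_L = 1 − 0.4506 = 0.55 h.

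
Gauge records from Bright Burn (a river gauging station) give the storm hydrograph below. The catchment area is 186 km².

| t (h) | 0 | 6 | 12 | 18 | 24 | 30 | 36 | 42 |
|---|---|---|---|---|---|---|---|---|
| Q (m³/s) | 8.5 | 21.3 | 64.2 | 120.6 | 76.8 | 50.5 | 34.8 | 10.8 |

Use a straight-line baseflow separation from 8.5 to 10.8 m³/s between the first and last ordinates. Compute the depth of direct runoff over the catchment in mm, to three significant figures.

d ≈ 36.0 mm

Direct runoff: 0.00, 12.47, 55.04, 111.11, 66.99, 40.36, 24.33, 0.00 m³/s; ΣQ_DR = 310.3 m³/s.
V = ΣQ_DR · Δt = 310.3 × 21600 s = 6.702 × 10^6 m³.
Over A = 186 km², depth = V / A = 36.0 mm.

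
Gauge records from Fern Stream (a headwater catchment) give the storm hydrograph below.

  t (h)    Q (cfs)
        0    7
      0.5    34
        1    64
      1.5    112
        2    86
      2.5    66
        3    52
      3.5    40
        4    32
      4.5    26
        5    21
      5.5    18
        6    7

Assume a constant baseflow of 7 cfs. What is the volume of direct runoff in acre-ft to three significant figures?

Direct-runoff ordinates (Q − Q_b): 0.0, 27.0, 57.0, 105.0, 79.0, 59.0, 45.0, 33.0, 25.0, 19.0, 14.0, 11.0, 0.0 cfs.
ΣQ_DR = 474.0 cfs.
With Δt = 0.5 h = 1800 s, V = ΣQ_DR · Δt = 474.0 × 1800 = 8.53 × 10^5 ft³ = 19.6 acre-ft.

V ≈ 19.6 acre-ft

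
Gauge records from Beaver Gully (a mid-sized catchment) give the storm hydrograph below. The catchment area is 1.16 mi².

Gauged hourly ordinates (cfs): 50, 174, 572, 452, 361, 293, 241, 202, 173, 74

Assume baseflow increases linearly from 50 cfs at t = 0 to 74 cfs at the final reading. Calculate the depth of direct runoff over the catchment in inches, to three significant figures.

Direct runoff: 0.00, 121.33, 516.67, 394.00, 300.33, 229.67, 175.00, 133.33, 101.67, 0.00 cfs; ΣQ_DR = 1972 cfs.
V = ΣQ_DR · Δt = 1972 × 3600 s = 7.099 × 10^6 ft³.
Over A = 1.16 mi², depth = V / A = 2.63 in.

d ≈ 2.63 in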